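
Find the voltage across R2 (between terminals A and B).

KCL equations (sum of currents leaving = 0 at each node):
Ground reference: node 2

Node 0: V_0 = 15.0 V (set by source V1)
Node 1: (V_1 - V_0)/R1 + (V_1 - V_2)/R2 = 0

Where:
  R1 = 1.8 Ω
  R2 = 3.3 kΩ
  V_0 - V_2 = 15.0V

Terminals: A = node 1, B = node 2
R1 and R2 are in series across V1 (node 0 → node 1 → node 2), and the output A–B is taken across R2, so this is a voltage divider.
Series current: I = V1/(R1 + R2) = 15/(1.8 + 3300) = 15/3302 = 0.004543 A
V_R2 = I × R2 = V1 × R2/(R1 + R2) = 15 × 3300/3302 = 14.99 V

Final answer: 14.99 V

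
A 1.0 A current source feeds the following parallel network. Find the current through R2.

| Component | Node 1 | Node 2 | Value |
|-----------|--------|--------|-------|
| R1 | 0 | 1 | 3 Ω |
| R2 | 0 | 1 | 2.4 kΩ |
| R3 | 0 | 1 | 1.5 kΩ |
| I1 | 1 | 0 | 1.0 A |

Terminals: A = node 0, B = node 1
All resistors sit directly between nodes 0 and 1, so they are in parallel and share one voltage V; the full source current 1 A splits among them.
1/R_par = 1/3 + 1/2400 + 1/1500 = 0.3344 S  =>  R_par = 2.99 Ω
V = I × R_par = 1 × 2.99 = 2.99 V
I_R2 = V/R2 = 2.99/2400 = 0.001246 A

Final answer: 0.001246 A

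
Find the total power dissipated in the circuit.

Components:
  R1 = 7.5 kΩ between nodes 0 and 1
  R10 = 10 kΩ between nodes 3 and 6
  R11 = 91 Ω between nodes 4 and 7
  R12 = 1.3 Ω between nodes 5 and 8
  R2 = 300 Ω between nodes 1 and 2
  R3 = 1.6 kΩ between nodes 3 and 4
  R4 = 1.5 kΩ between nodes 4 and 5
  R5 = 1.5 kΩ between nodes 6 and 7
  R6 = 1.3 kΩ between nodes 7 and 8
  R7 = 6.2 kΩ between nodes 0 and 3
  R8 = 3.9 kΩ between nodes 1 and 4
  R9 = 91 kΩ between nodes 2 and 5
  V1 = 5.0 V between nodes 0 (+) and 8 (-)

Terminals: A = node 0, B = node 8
Nodal analysis, taking node 8 as the 0 V reference.
Source V1 fixes V_0 = 5 V.
KCL at each unknown node (sum of currents leaving = 0; resistances in Ω):
  Node 1: (V_1 - 5)/7500 + (V_1 - V_2)/300 + (V_1 - V_4)/3900 = 0
  Node 2: (V_2 - V_1)/300 + (V_2 - V_5)/91000 = 0
  Node 3: (V_3 - V_4)/1600 + (V_3 - 5)/6200 + (V_3 - V_6)/10000 = 0
  Node 4: (V_4 - V_3)/1600 + (V_4 - V_5)/1500 + (V_4 - V_1)/3900 + (V_4 - V_7)/91 = 0
  Node 5: (V_5 - V_4)/1500 + (V_5 - V_2)/91000 + (V_5 - 0)/1.3 = 0
  Node 6: (V_6 - V_7)/1500 + (V_6 - V_3)/10000 = 0
  Node 7: (V_7 - V_6)/1500 + (V_7 - 0)/1300 + (V_7 - V_4)/91 = 0
Collecting terms (coefficients in siemens):
  0.003723·V_1 - 0.003333·V_2 - 0.0002564·V_4 = 0.0006667
  0.003344·V_2 - 0.003333·V_1 - 0.00001099·V_5 = 0
  0.0008863·V_3 - 0.000625·V_4 - 0.0001·V_6 = 0.0008065
  0.01254·V_4 - 0.0002564·V_1 - 0.000625·V_3 - 0.0006667·V_5 - 0.01099·V_7 = 0
  0.7699·V_5 - 0.00001099·V_2 - 0.0006667·V_4 = 0
  0.0007667·V_6 - 0.0001·V_3 - 0.0006667·V_7 = 0
  0.01242·V_7 - 0.01099·V_4 - 0.0006667·V_6 = 0
Solving these 7 simultaneous equations (Gaussian elimination) gives:
  V_1 = 2.093 V, V_2 = 2.086 V, V_3 = 1.467 V, V_4 = 0.6713 V
  V_5 = 0.0006111 V, V_6 = 0.7423 V, V_7 = 0.6335 V
Power in each resistor, P = (ΔV)²/R:
  P_R1 = (5 - 2.093)²/7500 = 0.001126 W
  P_R2 = (2.093 - 2.086)²/300 = 0.0000001576 W
  P_R3 = (1.467 - 0.6713)²/1600 = 0.0003958 W
  P_R4 = (0.6713 - 0.0006111)²/1500 = 0.0002999 W
  P_R5 = (0.7423 - 0.6335)²/1500 = 0.00000788 W
  P_R6 = (0.6335 - 0)²/1300 = 0.0003087 W
  P_R7 = (5 - 1.467)²/6200 = 0.002013 W
  P_R8 = (2.093 - 0.6713)²/3900 = 0.0005185 W
  P_R9 = (2.086 - 0.0006111)²/91000 = 0.00004781 W
  P_R10 = (1.467 - 0.7423)²/10000 = 0.00005253 W
  P_R11 = (0.6713 - 0.6335)²/91 = 0.00001566 W
  P_R12 = (0.0006111 - 0)²/1.3 = 0.0000002872 W
P_total = P_R1 + P_R2 + P_R3 + P_R4 + P_R5 + P_R6 + P_R7 + P_R8 + P_R9 + P_R10 + P_R11 + P_R12 = 0.004787 W

Final answer: 0.004787 W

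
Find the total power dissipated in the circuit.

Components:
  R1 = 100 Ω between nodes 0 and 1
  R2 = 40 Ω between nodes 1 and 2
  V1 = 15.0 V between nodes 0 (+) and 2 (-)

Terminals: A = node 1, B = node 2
Nodal analysis, taking node 2 as the 0 V reference.
Source V1 fixes V_0 = 15 V.
KCL at each unknown node (sum of currents leaving = 0; resistances in Ω):
  Node 1: (V_1 - 15)/100 + (V_1 - 0)/40 = 0
Collecting terms: 0.035 × V_1 = 0.15  =>  V_1 = 4.286 V
Power in each resistor, P = (ΔV)²/R:
  P_R1 = (15 - 4.286)²/100 = 1.148 W
  P_R2 = (4.286 - 0)²/40 = 0.4592 W
P_total = P_R1 + P_R2 = 1.607 W

Final answer: 1.607 W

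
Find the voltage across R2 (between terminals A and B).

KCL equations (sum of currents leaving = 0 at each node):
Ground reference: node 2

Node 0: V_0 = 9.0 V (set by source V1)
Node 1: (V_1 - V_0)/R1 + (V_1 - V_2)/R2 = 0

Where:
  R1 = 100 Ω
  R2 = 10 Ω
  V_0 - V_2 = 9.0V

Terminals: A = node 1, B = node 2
R1 and R2 are in series across V1 (node 0 → node 1 → node 2), and the output A–B is taken across R2, so this is a voltage divider.
Series current: I = V1/(R1 + R2) = 9/(100 + 10) = 9/110 = 0.08182 A
V_R2 = I × R2 = V1 × R2/(R1 + R2) = 9 × 10/110 = 0.8182 V

Final answer: 0.8182 V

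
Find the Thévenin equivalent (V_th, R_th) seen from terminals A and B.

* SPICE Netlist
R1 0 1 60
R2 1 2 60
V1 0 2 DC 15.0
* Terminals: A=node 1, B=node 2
Step 1 — V_th is the open-circuit voltage V_A - V_B (nothing connected across the terminals).
Nodal analysis, taking node 2 as the 0 V reference.
Source V1 fixes V_0 = 15 V.
KCL at each unknown node (sum of currents leaving = 0; resistances in Ω):
  Node 1: (V_1 - 15)/60 + (V_1 - 0)/60 = 0
Collecting terms: 0.03333 × V_1 = 0.25  =>  V_1 = 7.5 V
V_th = V_1 - V_2 = 7.5 - 0 = 7.5 V
Step 2 — R_th: zero the source — replace V1 by a short circuit (node 2 merges into node 0) — and find the resistance seen between A (node 1) and B (node 0).
Reduce the network between node 1 (A) and node 0 (B) by series/parallel combination:
  Rp1 = R1 ‖ R2 (parallel, both between nodes 0 and 1) = 1/(1/60 + 1/60) = 30 Ω
R_th = 30 Ω

Final answer: V_th = 7.5 V, R_th = 30 Ω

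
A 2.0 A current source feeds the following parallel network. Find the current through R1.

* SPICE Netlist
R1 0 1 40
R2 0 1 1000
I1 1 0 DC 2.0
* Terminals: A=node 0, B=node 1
All resistors sit directly between nodes 0 and 1, so they are in parallel and share one voltage V; the full source current 2 A splits among them.
1/R_par = 1/40 + 1/1000 = 0.026 S  =>  R_par = 38.46 Ω
V = I × R_par = 2 × 38.46 = 76.92 V
I_R1 = V/R1 = 76.92/40 = 1.923 A

Final answer: 1.923 A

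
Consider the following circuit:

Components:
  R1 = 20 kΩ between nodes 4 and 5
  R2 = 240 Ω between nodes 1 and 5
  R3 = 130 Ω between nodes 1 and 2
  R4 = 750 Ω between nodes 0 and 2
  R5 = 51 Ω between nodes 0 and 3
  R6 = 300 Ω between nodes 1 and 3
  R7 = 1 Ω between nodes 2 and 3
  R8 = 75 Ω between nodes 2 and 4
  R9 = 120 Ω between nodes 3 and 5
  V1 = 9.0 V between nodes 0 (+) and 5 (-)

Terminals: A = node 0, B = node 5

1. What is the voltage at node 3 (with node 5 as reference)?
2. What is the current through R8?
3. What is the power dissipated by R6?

Nodal analysis, taking node 5 as the 0 V reference.
Source V1 fixes V_0 = 9 V.
KCL at each unknown node (sum of currents leaving = 0; resistances in Ω):
  Node 1: (V_1 - 0)/240 + (V_1 - V_2)/130 + (V_1 - V_3)/300 = 0
  Node 2: (V_2 - V_1)/130 + (V_2 - 9)/750 + (V_2 - V_3)/1 + (V_2 - V_4)/75 = 0
  Node 3: (V_3 - 9)/51 + (V_3 - V_1)/300 + (V_3 - V_2)/1 + (V_3 - 0)/120 = 0
  Node 4: (V_4 - 0)/20000 + (V_4 - V_2)/75 = 0
Collecting terms (coefficients in siemens):
  0.01519·V_1 - 0.007692·V_2 - 0.003333·V_3 = 0
  1.022·V_2 - 0.007692·V_1 - 1·V_3 - 0.01333·V_4 = 0.012
  1.031·V_3 - 0.003333·V_1 - 1·V_2 = 0.1765
  0.01338·V_4 - 0.01333·V_2 = 0
Solving these 4 simultaneous equations (Gaussian elimination) gives:
  V_1 = 4.225 V, V_2 = 5.819 V, V_3 = 5.827 V, V_4 = 5.797 V
Part 1:
  Read off the nodal solution: V_3 = 5.827 V
Part 2:
  I_R8 = (V_2 - V_4)/R8 = (5.819 - 5.797)/75 = 0.0002899 A
  Magnitude: I_R8 = 0.0002899 A
Part 3:
  I_R6 = (V_1 - V_3)/R6 = (4.225 - 5.827)/300 = -0.005341 A
  P_R6 = I_R6² × R6 = (-0.005341)² × 300 = 0.008559 W

Final answers:
1. V_3 = 5.827 V
2. I_R8 = 0.0002899 A
3. P_R6 = 0.008559 W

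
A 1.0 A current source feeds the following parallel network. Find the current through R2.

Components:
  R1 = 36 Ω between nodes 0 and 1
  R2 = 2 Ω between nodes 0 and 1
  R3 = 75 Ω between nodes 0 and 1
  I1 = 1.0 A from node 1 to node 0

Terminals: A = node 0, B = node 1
All resistors sit directly between nodes 0 and 1, so they are in parallel and share one voltage V; the full source current 1 A splits among them.
1/R_par = 1/36 + 1/2 + 1/75 = 0.5411 S  =>  R_par = 1.848 Ω
V = I × R_par = 1 × 1.848 = 1.848 V
I_R2 = V/R2 = 1.848/2 = 0.924 A

Final answer: 0.924 A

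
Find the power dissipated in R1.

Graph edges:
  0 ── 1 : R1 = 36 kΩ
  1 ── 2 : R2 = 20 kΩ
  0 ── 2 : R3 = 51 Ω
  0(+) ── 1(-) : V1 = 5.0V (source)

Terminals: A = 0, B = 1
Nodal analysis, taking node 1 as the 0 V reference.
Source V1 fixes V_0 = 5 V.
KCL at each unknown node (sum of currents leaving = 0; resistances in Ω):
  Node 2: (V_2 - 0)/20000 + (V_2 - 5)/51 = 0
Collecting terms: 0.01966 × V_2 = 0.09804  =>  V_2 = 4.987 V
I_R1 = (V_0 - V_1)/R1 = (5 - 0)/36000 = 0.0001389 A
P_R1 = I_R1² × R1 = (0.0001389)² × 36000 = 0.0006944 W

Final answer: 0.0006944 W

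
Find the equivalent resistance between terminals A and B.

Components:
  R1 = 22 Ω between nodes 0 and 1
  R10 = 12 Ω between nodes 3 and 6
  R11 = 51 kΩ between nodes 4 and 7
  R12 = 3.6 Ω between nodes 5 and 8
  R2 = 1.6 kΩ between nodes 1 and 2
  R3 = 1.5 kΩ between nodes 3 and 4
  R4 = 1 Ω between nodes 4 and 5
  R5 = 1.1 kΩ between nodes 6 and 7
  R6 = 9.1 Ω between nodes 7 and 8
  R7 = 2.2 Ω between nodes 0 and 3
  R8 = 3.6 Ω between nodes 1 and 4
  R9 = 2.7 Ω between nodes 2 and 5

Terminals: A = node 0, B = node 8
The network is not a plain series/parallel combination. Inject a 1 A test current into terminal A (node 0) and return it from terminal B (node 8); then R_eq = V_A / (1 A).
Nodal analysis, taking node 8 as the 0 V reference.
Current source I_test pushes 1 A into node 0 and draws it out of node 8.
KCL at each unknown node (sum of currents leaving = 0; resistances in Ω):
  Node 0: (V_0 - V_1)/22 + (V_0 - V_3)/2.2 - 1 = 0
  Node 1: (V_1 - V_0)/22 + (V_1 - V_2)/1600 + (V_1 - V_4)/3.6 = 0
  Node 2: (V_2 - V_1)/1600 + (V_2 - V_5)/2.7 = 0
  Node 3: (V_3 - V_0)/2.2 + (V_3 - V_4)/1500 + (V_3 - V_6)/12 = 0
  Node 4: (V_4 - V_1)/3.6 + (V_4 - V_3)/1500 + (V_4 - V_5)/1 + (V_4 - V_7)/51000 = 0
  Node 5: (V_5 - V_2)/2.7 + (V_5 - V_4)/1 + (V_5 - 0)/3.6 = 0
  Node 6: (V_6 - V_3)/12 + (V_6 - V_7)/1100 = 0
  Node 7: (V_7 - V_4)/51000 + (V_7 - V_6)/1100 + (V_7 - 0)/9.1 = 0
Collecting terms (coefficients in siemens):
  0.5·V_0 - 0.04545·V_1 - 0.4545·V_3 = 1
  0.3239·V_1 - 0.04545·V_0 - 0.000625·V_2 - 0.2778·V_4 = 0
  0.371·V_2 - 0.000625·V_1 - 0.3704·V_5 = 0
  0.5385·V_3 - 0.4545·V_0 - 0.0006667·V_4 - 0.08333·V_6 = 0
  1.278·V_4 - 0.2778·V_1 - 0.0006667·V_3 - 1·V_5 - 0.00001961·V_7 = 0
  1.648·V_5 - 0.3704·V_2 - 1·V_4 = 0
  0.08424·V_6 - 0.08333·V_3 - 0.0009091·V_7 = 0
  0.1108·V_7 - 0.00001961·V_4 - 0.0009091·V_6 = 0
Solving these 8 simultaneous equations (Gaussian elimination) gives:
  V_0 = 28.99 V, V_1 = 7.917 V, V_2 = 3.514 V, V_3 = 28.9 V
  V_4 = 4.478 V, V_5 = 3.507 V, V_6 = 28.59 V, V_7 = 0.2353 V
R_eq = V_0 / 1 A = 28.99 Ω

Final answer: 28.99 Ω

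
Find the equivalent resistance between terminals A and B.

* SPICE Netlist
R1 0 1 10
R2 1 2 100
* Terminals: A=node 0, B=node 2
Reduce the network between node 0 (A) and node 2 (B) by series/parallel combination:
  Rs1 = R1 + R2 (series, joined only at node 1) = 10 + 100 = 110 Ω
R_eq = 110 Ω

Final answer: 110 Ω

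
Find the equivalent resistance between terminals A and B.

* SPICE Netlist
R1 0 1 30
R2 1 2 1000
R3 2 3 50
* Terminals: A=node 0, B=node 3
Reduce the network between node 0 (A) and node 3 (B) by series/parallel combination:
  Rs1 = R1 + R2 (series, joined only at node 1) = 30 + 1000 = 1030 Ω
  Rs2 = R3 + Rs1 (series, joined only at node 2) = 50 + 1030 = 1080 Ω
R_eq = 1.08 kΩ

Final answer: 1.08 kΩ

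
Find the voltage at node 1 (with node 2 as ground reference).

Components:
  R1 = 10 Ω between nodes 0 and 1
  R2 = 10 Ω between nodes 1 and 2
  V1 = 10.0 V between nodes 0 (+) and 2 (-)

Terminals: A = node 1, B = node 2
Nodal analysis, taking node 2 as the 0 V reference.
Source V1 fixes V_0 = 10 V.
KCL at each unknown node (sum of currents leaving = 0; resistances in Ω):
  Node 1: (V_1 - 10)/10 + (V_1 - 0)/10 = 0
Collecting terms: 0.2 × V_1 = 1  =>  V_1 = 5 V
The requested potential is V_1 = 5 V.

Final answer: V_1 = 5 V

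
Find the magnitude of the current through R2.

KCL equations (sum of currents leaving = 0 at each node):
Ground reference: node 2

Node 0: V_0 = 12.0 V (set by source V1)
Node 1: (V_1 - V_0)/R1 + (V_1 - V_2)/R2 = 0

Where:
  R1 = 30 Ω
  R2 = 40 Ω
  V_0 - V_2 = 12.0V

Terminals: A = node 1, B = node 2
Nodal analysis, taking node 2 as the 0 V reference.
Source V1 fixes V_0 = 12 V.
KCL at each unknown node (sum of currents leaving = 0; resistances in Ω):
  Node 1: (V_1 - 12)/30 + (V_1 - 0)/40 = 0
Collecting terms: 0.05833 × V_1 = 0.4  =>  V_1 = 6.857 V
I_R2 = (V_1 - V_2)/R2 = (6.857 - 0)/40 = 0.1714 A
|I_R2| = 0.1714 A

Final answer: |I_R2| = 0.1714 A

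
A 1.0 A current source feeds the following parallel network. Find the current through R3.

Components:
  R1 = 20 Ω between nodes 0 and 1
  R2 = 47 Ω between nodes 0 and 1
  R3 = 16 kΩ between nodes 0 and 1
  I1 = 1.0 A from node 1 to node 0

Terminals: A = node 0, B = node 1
All resistors sit directly between nodes 0 and 1, so they are in parallel and share one voltage V; the full source current 1 A splits among them.
1/R_par = 1/20 + 1/47 + 1/16000 = 0.07134 S  =>  R_par = 14.02 Ω
V = I × R_par = 1 × 14.02 = 14.02 V
I_R3 = V/R3 = 14.02/16000 = 0.0008761 A

Final answer: 0.0008761 A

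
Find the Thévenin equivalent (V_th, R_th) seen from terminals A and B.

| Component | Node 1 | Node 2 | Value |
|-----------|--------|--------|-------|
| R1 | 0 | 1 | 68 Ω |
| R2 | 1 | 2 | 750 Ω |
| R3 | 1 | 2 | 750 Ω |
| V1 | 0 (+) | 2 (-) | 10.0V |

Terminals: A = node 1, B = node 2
Step 1 — V_th is the open-circuit voltage V_A - V_B (nothing connected across the terminals).
Nodal analysis, taking node 2 as the 0 V reference.
Source V1 fixes V_0 = 10 V.
KCL at each unknown node (sum of currents leaving = 0; resistances in Ω):
  Node 1: (V_1 - 10)/68 + (V_1 - 0)/750 + (V_1 - 0)/750 = 0
Collecting terms: 0.01737 × V_1 = 0.1471  =>  V_1 = 8.465 V
V_th = V_1 - V_2 = 8.465 - 0 = 8.465 V
Step 2 — R_th: zero the source — replace V1 by a short circuit (node 2 merges into node 0) — and find the resistance seen between A (node 1) and B (node 0).
Reduce the network between node 1 (A) and node 0 (B) by series/parallel combination:
  Rp1 = R1 ‖ R2 ‖ R3 (parallel, all between nodes 0 and 1) = 1/(1/68 + 1/750 + 1/750) = 57.56 Ω
R_th = 57.56 Ω

Final answer: V_th = 8.465 V, R_th = 57.56 Ω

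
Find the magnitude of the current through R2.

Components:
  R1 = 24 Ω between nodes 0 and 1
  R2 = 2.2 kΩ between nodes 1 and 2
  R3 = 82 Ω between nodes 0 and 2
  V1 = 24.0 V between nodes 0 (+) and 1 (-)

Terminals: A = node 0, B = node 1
Nodal analysis, taking node 1 as the 0 V reference.
Source V1 fixes V_0 = 24 V.
KCL at each unknown node (sum of currents leaving = 0; resistances in Ω):
  Node 2: (V_2 - 0)/2200 + (V_2 - 24)/82 = 0
Collecting terms: 0.01265 × V_2 = 0.2927  =>  V_2 = 23.14 V
I_R2 = (V_1 - V_2)/R2 = (0 - 23.14)/2200 = -0.01052 A
|I_R2| = 0.01052 A

Final answer: |I_R2| = 0.01052 A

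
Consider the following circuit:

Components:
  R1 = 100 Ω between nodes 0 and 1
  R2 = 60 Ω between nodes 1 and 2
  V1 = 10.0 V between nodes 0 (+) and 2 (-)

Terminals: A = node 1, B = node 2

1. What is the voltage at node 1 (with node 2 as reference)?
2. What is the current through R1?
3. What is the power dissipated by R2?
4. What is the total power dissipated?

Nodal analysis, taking node 2 as the 0 V reference.
Source V1 fixes V_0 = 10 V.
KCL at each unknown node (sum of currents leaving = 0; resistances in Ω):
  Node 1: (V_1 - 10)/100 + (V_1 - 0)/60 = 0
Collecting terms: 0.02667 × V_1 = 0.1  =>  V_1 = 3.75 V
Part 1:
  Read off the nodal solution: V_1 = 3.75 V
Part 2:
  I_R1 = (V_0 - V_1)/R1 = (10 - 3.75)/100 = 0.0625 A
  Magnitude: I_R1 = 0.0625 A
Part 3:
  I_R2 = (V_1 - V_2)/R2 = (3.75 - 0)/60 = 0.0625 A
  P_R2 = I_R2² × R2 = (0.0625)² × 60 = 0.2344 W
Part 4:
  Power in each resistor, P = (ΔV)²/R:
    P_R1 = (10 - 3.75)²/100 = 0.3906 W
    P_R2 = (3.75 - 0)²/60 = 0.2344 W
  P_total = P_R1 + P_R2 = 0.625 W

Final answers:
1. V_1 = 3.75 V
2. I_R1 = 0.0625 A
3. P_R2 = 0.2344 W
4. P_total = 0.625 W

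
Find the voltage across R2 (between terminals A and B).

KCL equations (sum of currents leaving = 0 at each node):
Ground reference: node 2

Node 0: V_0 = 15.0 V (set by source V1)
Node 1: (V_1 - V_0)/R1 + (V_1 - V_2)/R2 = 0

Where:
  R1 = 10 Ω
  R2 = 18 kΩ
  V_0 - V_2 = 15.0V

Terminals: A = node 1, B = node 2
R1 and R2 are in series across V1 (node 0 → node 1 → node 2), and the output A–B is taken across R2, so this is a voltage divider.
Series current: I = V1/(R1 + R2) = 15/(10 + 18000) = 15/18010 = 0.0008329 A
V_R2 = I × R2 = V1 × R2/(R1 + R2) = 15 × 18000/18010 = 14.99 V

Final answer: 14.99 V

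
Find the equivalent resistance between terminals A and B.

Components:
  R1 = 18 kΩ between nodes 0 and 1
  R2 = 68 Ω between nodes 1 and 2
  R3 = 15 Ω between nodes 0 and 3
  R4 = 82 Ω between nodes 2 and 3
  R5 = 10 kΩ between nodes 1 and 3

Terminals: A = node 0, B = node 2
The network is not a plain series/parallel combination. Inject a 1 A test current into terminal A (node 0) and return it from terminal B (node 2); then R_eq = V_A / (1 A).
Nodal analysis, taking node 2 as the 0 V reference.
Current source I_test pushes 1 A into node 0 and draws it out of node 2.
KCL at each unknown node (sum of currents leaving = 0; resistances in Ω):
  Node 0: (V_0 - V_1)/18000 + (V_0 - V_3)/15 - 1 = 0
  Node 1: (V_1 - V_0)/18000 + (V_1 - 0)/68 + (V_1 - V_3)/10000 = 0
  Node 3: (V_3 - V_0)/15 + (V_3 - V_1)/10000 + (V_3 - 0)/82 = 0
Collecting terms (coefficients in siemens):
  0.06672·V_0 - 0.00005556·V_1 - 0.06667·V_3 = 1
  0.01486·V_1 - 0.00005556·V_0 - 0.0001·V_3 = 0
  0.07896·V_3 - 0.06667·V_0 - 0.0001·V_1 = 0
Solving these 3 simultaneous equations (Gaussian elimination) gives:
  V_0 = 95.83 V, V_1 = 0.9027 V, V_3 = 80.91 V
R_eq = V_0 / 1 A = 95.83 Ω

Final answer: 95.83 Ω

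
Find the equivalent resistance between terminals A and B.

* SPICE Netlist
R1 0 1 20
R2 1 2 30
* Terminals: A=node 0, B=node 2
Reduce the network between node 0 (A) and node 2 (B) by series/parallel combination:
  Rs1 = R1 + R2 (series, joined only at node 1) = 20 + 30 = 50 Ω
R_eq = 50 Ω

Final answer: 50 Ω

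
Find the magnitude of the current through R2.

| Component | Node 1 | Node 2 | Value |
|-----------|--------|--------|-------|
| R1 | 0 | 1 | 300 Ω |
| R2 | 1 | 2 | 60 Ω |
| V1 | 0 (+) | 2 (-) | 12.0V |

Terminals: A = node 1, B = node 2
Nodal analysis, taking node 2 as the 0 V reference.
Source V1 fixes V_0 = 12 V.
KCL at each unknown node (sum of currents leaving = 0; resistances in Ω):
  Node 1: (V_1 - 12)/300 + (V_1 - 0)/60 = 0
Collecting terms: 0.02 × V_1 = 0.04  =>  V_1 = 2 V
I_R2 = (V_1 - V_2)/R2 = (2 - 0)/60 = 0.03333 A
|I_R2| = 0.03333 A

Final answer: |I_R2| = 0.03333 A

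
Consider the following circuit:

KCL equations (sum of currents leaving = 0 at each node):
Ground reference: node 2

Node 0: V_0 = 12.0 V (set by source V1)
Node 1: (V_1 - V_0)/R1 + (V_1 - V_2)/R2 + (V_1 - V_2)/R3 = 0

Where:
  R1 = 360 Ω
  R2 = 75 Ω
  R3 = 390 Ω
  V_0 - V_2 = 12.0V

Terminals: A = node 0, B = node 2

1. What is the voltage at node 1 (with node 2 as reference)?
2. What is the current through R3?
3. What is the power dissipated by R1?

Nodal analysis, taking node 2 as the 0 V reference.
Source V1 fixes V_0 = 12 V.
KCL at each unknown node (sum of currents leaving = 0; resistances in Ω):
  Node 1: (V_1 - 12)/360 + (V_1 - 0)/75 + (V_1 - 0)/390 = 0
Collecting terms: 0.01868 × V_1 = 0.03333  =>  V_1 = 1.785 V
Part 1:
  Read off the nodal solution: V_1 = 1.785 V
Part 2:
  I_R3 = (V_1 - V_2)/R3 = (1.785 - 0)/390 = 0.004577 A
  Magnitude: I_R3 = 0.004577 A
Part 3:
  I_R1 = (V_0 - V_1)/R1 = (12 - 1.785)/360 = 0.02838 A
  P_R1 = I_R1² × R1 = (0.02838)² × 360 = 0.2899 W

Final answers:
1. V_1 = 1.785 V
2. I_R3 = 0.004577 A
3. P_R1 = 0.2899 W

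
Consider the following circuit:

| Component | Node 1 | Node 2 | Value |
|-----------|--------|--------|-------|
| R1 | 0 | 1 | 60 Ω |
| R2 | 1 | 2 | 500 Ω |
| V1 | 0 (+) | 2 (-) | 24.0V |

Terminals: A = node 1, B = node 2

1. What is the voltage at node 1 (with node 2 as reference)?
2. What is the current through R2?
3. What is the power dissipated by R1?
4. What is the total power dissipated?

Nodal analysis, taking node 2 as the 0 V reference.
Source V1 fixes V_0 = 24 V.
KCL at each unknown node (sum of currents leaving = 0; resistances in Ω):
  Node 1: (V_1 - 24)/60 + (V_1 - 0)/500 = 0
Collecting terms: 0.01867 × V_1 = 0.4  =>  V_1 = 21.43 V
Part 1:
  Read off the nodal solution: V_1 = 21.43 V
Part 2:
  I_R2 = (V_1 - V_2)/R2 = (21.43 - 0)/500 = 0.04286 A
  Magnitude: I_R2 = 0.04286 A
Part 3:
  I_R1 = (V_0 - V_1)/R1 = (24 - 21.43)/60 = 0.04286 A
  P_R1 = I_R1² × R1 = (0.04286)² × 60 = 0.1102 W
Part 4:
  Power in each resistor, P = (ΔV)²/R:
    P_R1 = (24 - 21.43)²/60 = 0.1102 W
    P_R2 = (21.43 - 0)²/500 = 0.9184 W
  P_total = P_R1 + P_R2 = 1.029 W

Final answers:
1. V_1 = 21.43 V
2. I_R2 = 0.04286 A
3. P_R1 = 0.1102 W
4. P_total = 1.029 W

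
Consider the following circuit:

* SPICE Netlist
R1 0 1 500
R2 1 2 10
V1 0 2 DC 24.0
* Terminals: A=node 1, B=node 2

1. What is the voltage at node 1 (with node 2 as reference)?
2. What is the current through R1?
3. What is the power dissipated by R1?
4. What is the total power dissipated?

Nodal analysis, taking node 2 as the 0 V reference.
Source V1 fixes V_0 = 24 V.
KCL at each unknown node (sum of currents leaving = 0; resistances in Ω):
  Node 1: (V_1 - 24)/500 + (V_1 - 0)/10 = 0
Collecting terms: 0.102 × V_1 = 0.048  =>  V_1 = 0.4706 V
Part 1:
  Read off the nodal solution: V_1 = 0.4706 V
Part 2:
  I_R1 = (V_0 - V_1)/R1 = (24 - 0.4706)/500 = 0.04706 A
  Magnitude: I_R1 = 0.04706 A
Part 3:
  I_R1 = (V_0 - V_1)/R1 = (24 - 0.4706)/500 = 0.04706 A
  P_R1 = I_R1² × R1 = (0.04706)² × 500 = 1.107 W
Part 4:
  Power in each resistor, P = (ΔV)²/R:
    P_R1 = (24 - 0.4706)²/500 = 1.107 W
    P_R2 = (0.4706 - 0)²/10 = 0.02215 W
  P_total = P_R1 + P_R2 = 1.129 W

Final answers:
1. V_1 = 0.4706 V
2. I_R1 = 0.04706 A
3. P_R1 = 1.107 W
4. P_total = 1.129 W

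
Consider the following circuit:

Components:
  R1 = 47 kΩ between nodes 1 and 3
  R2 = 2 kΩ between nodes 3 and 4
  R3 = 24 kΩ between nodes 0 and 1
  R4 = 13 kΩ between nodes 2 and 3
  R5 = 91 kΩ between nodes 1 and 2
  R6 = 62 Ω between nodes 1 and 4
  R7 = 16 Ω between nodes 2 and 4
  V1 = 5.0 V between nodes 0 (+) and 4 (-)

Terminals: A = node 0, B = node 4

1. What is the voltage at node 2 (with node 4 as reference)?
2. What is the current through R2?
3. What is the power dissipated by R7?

Nodal analysis, taking node 4 as the 0 V reference.
Source V1 fixes V_0 = 5 V.
KCL at each unknown node (sum of currents leaving = 0; resistances in Ω):
  Node 1: (V_1 - V_3)/47000 + (V_1 - 5)/24000 + (V_1 - V_2)/91000 + (V_1 - 0)/62 = 0
  Node 2: (V_2 - V_3)/13000 + (V_2 - V_1)/91000 + (V_2 - 0)/16 = 0
  Node 3: (V_3 - V_1)/47000 + (V_3 - 0)/2000 + (V_3 - V_2)/13000 = 0
Collecting terms (coefficients in siemens):
  0.0162·V_1 - 0.00001099·V_2 - 0.00002128·V_3 = 0.0002083
  0.06259·V_2 - 0.00001099·V_1 - 0.00007692·V_3 = 0
  0.0005982·V_3 - 0.00002128·V_1 - 0.00007692·V_2 = 0
Solving these 3 simultaneous equations (Gaussian elimination) gives:
  V_1 = 0.01286 V, V_2 = 0.00000282 V, V_3 = 0.0004577 V
Part 1:
  Read off the nodal solution: V_2 = 0.00000282 V
Part 2:
  I_R2 = (V_3 - V_4)/R2 = (0.0004577 - 0)/2000 = 0.0000002289 A
  Magnitude: I_R2 = 0.0000002289 A
Part 3:
  I_R7 = (V_2 - V_4)/R7 = (0.00000282 - 0)/16 = 0.0000001763 A
  P_R7 = I_R7² × R7 = (0.0000001763)² × 16 = 0.0000000000004971 W

Final answers:
1. V_2 = 2.82e-06 V
2. I_R2 = 2.289e-07 A
3. P_R7 = 4.971e-13 W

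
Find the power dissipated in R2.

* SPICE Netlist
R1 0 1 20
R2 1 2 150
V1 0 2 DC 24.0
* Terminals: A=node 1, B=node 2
Nodal analysis, taking node 2 as the 0 V reference.
Source V1 fixes V_0 = 24 V.
KCL at each unknown node (sum of currents leaving = 0; resistances in Ω):
  Node 1: (V_1 - 24)/20 + (V_1 - 0)/150 = 0
Collecting terms: 0.05667 × V_1 = 1.2  =>  V_1 = 21.18 V
I_R2 = (V_1 - V_2)/R2 = (21.18 - 0)/150 = 0.1412 A
P_R2 = I_R2² × R2 = (0.1412)² × 150 = 2.99 W

Final answer: 2.99 W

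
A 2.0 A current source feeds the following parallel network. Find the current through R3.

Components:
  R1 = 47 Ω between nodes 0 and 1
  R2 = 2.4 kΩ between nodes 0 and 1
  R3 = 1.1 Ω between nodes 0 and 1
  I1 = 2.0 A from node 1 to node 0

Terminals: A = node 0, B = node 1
All resistors sit directly between nodes 0 and 1, so they are in parallel and share one voltage V; the full source current 2 A splits among them.
1/R_par = 1/47 + 1/2400 + 1/1.1 = 0.9308 S  =>  R_par = 1.074 Ω
V = I × R_par = 2 × 1.074 = 2.149 V
I_R3 = V/R3 = 2.149/1.1 = 1.953 A

Final answer: 1.953 A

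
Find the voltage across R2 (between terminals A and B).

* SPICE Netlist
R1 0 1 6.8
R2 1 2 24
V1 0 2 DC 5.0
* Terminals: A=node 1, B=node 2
R1 and R2 are in series across V1 (node 0 → node 1 → node 2), and the output A–B is taken across R2, so this is a voltage divider.
Series current: I = V1/(R1 + R2) = 5/(6.8 + 24) = 5/30.8 = 0.1623 A
V_R2 = I × R2 = V1 × R2/(R1 + R2) = 5 × 24/30.8 = 3.896 V

Final answer: 3.896 V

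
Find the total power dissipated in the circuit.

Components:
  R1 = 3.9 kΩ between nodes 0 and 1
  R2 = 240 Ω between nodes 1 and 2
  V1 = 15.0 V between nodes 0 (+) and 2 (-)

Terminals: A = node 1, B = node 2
Nodal analysis, taking node 2 as the 0 V reference.
Source V1 fixes V_0 = 15 V.
KCL at each unknown node (sum of currents leaving = 0; resistances in Ω):
  Node 1: (V_1 - 15)/3900 + (V_1 - 0)/240 = 0
Collecting terms: 0.004423 × V_1 = 0.003846  =>  V_1 = 0.8696 V
Power in each resistor, P = (ΔV)²/R:
  P_R1 = (15 - 0.8696)²/3900 = 0.0512 W
  P_R2 = (0.8696 - 0)²/240 = 0.003151 W
P_total = P_R1 + P_R2 = 0.05435 W

Final answer: 0.05435 W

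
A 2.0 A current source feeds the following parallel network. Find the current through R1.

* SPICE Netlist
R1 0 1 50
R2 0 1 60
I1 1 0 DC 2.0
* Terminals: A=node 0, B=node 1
All resistors sit directly between nodes 0 and 1, so they are in parallel and share one voltage V; the full source current 2 A splits among them.
1/R_par = 1/50 + 1/60 = 0.03667 S  =>  R_par = 27.27 Ω
V = I × R_par = 2 × 27.27 = 54.55 V
I_R1 = V/R1 = 54.55/50 = 1.091 A

Final answer: 1.091 A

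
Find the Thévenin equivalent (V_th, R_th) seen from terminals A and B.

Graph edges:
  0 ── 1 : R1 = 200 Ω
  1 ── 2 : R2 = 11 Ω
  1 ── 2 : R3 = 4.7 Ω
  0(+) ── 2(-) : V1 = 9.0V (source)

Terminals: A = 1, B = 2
Step 1 — V_th is the open-circuit voltage V_A - V_B (nothing connected across the terminals).
Nodal analysis, taking node 2 as the 0 V reference.
Source V1 fixes V_0 = 9 V.
KCL at each unknown node (sum of currents leaving = 0; resistances in Ω):
  Node 1: (V_1 - 9)/200 + (V_1 - 0)/11 + (V_1 - 0)/4.7 = 0
Collecting terms: 0.3087 × V_1 = 0.045  =>  V_1 = 0.1458 V
V_th = V_1 - V_2 = 0.1458 - 0 = 0.1458 V
Step 2 — R_th: zero the source — replace V1 by a short circuit (node 2 merges into node 0) — and find the resistance seen between A (node 1) and B (node 0).
Reduce the network between node 1 (A) and node 0 (B) by series/parallel combination:
  Rp1 = R1 ‖ R2 ‖ R3 (parallel, all between nodes 0 and 1) = 1/(1/200 + 1/11 + 1/4.7) = 3.24 Ω
R_th = 3.24 Ω

Final answer: V_th = 0.1458 V, R_th = 3.24 Ω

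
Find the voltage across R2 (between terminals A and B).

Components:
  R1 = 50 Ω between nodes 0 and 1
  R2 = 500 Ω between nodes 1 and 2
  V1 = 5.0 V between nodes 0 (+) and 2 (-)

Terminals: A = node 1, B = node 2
R1 and R2 are in series across V1 (node 0 → node 1 → node 2), and the output A–B is taken across R2, so this is a voltage divider.
Series current: I = V1/(R1 + R2) = 5/(50 + 500) = 5/550 = 0.009091 A
V_R2 = I × R2 = V1 × R2/(R1 + R2) = 5 × 500/550 = 4.545 V

Final answer: 4.545 V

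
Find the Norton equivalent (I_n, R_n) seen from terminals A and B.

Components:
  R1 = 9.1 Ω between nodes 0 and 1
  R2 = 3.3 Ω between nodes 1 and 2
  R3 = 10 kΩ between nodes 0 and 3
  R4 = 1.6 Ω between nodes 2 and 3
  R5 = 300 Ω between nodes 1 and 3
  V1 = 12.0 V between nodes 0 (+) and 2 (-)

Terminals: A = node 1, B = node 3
Find the Thévenin equivalent first; then I_n = V_th/R_th and R_n = R_th.
Step 1 — V_th is the open-circuit voltage V_A - V_B (nothing connected across the terminals).
Nodal analysis, taking node 2 as the 0 V reference.
Source V1 fixes V_0 = 12 V.
KCL at each unknown node (sum of currents leaving = 0; resistances in Ω):
  Node 1: (V_1 - 12)/9.1 + (V_1 - 0)/3.3 + (V_1 - V_3)/300 = 0
  Node 3: (V_3 - 12)/10000 + (V_3 - 0)/1.6 + (V_3 - V_1)/300 = 0
Collecting terms (coefficients in siemens):
  0.4163·V_1 - 0.003333·V_3 = 1.319
  0.6284·V_3 - 0.003333·V_1 = 0.0012
Determinant D = (0.4163)(0.6284) - (-0.003333)(-0.003333) = 0.2616
V_1 = [(1.319)(0.6284) - (-0.003333)(0.0012)]/D = 3.168 V
V_3 = [(0.4163)(0.0012) - (1.319)(-0.003333)]/D = 0.01871 V
V_th = V_1 - V_3 = 3.168 - 0.01871 = 3.149 V
Step 2 — R_th: zero the source — replace V1 by a short circuit (node 2 merges into node 0) — and find the resistance seen between A (node 1) and B (node 3).
Reduce the network between node 1 (A) and node 3 (B) by series/parallel combination:
  Rp1 = R1 ‖ R2 (parallel, both between nodes 0 and 1) = 1/(1/9.1 + 1/3.3) = 2.422 Ω
  Rp2 = R3 ‖ R4 (parallel, both between nodes 0 and 3) = 1/(1/10000 + 1/1.6) = 1.6 Ω
  Rs1 = Rp1 + Rp2 (series, joined only at node 0) = 2.422 + 1.6 = 4.022 Ω
  Rp3 = R5 ‖ Rs1 (parallel, both between nodes 1 and 3) = 1/(1/300 + 1/4.022) = 3.968 Ω
R_th = 3.968 Ω
I_n = V_th/R_th = 3.149/3.968 = 0.7936 A, and R_n = R_th = 3.968 Ω

Final answer: I_n = 0.7936 A, R_n = 3.968 Ω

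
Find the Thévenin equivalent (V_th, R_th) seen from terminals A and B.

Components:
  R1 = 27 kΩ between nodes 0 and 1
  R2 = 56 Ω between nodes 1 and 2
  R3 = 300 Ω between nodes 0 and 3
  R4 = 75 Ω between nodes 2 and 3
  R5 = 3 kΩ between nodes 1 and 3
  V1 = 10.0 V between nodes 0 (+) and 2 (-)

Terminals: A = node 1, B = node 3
Step 1 — V_th is the open-circuit voltage V_A - V_B (nothing connected across the terminals).
Nodal analysis, taking node 2 as the 0 V reference.
Source V1 fixes V_0 = 10 V.
KCL at each unknown node (sum of currents leaving = 0; resistances in Ω):
  Node 1: (V_1 - 10)/27000 + (V_1 - 0)/56 + (V_1 - V_3)/3000 = 0
  Node 3: (V_3 - 10)/300 + (V_3 - 0)/75 + (V_3 - V_1)/3000 = 0
Collecting terms (coefficients in siemens):
  0.01823·V_1 - 0.0003333·V_3 = 0.0003704
  0.017·V_3 - 0.0003333·V_1 = 0.03333
Determinant D = (0.01823)(0.017) - (-0.0003333)(-0.0003333) = 0.0003098
V_1 = [(0.0003704)(0.017) - (-0.0003333)(0.03333)]/D = 0.0562 V
V_3 = [(0.01823)(0.03333) - (0.0003704)(-0.0003333)]/D = 1.962 V
V_th = V_1 - V_3 = 0.0562 - 1.962 = -1.906 V
Step 2 — R_th: zero the source — replace V1 by a short circuit (node 2 merges into node 0) — and find the resistance seen between A (node 1) and B (node 3).
Reduce the network between node 1 (A) and node 3 (B) by series/parallel combination:
  Rp1 = R1 ‖ R2 (parallel, both between nodes 0 and 1) = 1/(1/27000 + 1/56) = 55.88 Ω
  Rp2 = R3 ‖ R4 (parallel, both between nodes 0 and 3) = 1/(1/300 + 1/75) = 60 Ω
  Rs1 = Rp1 + Rp2 (series, joined only at node 0) = 55.88 + 60 = 115.9 Ω
  Rp3 = R5 ‖ Rs1 (parallel, both between nodes 1 and 3) = 1/(1/3000 + 1/115.9) = 111.6 Ω
R_th = 111.6 Ω

Final answer: V_th = -1.906 V, R_th = 111.6 Ω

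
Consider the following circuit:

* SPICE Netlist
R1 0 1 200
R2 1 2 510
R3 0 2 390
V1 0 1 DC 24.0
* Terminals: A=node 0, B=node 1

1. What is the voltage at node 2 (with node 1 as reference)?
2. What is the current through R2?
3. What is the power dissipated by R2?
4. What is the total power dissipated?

Nodal analysis, taking node 1 as the 0 V reference.
Source V1 fixes V_0 = 24 V.
KCL at each unknown node (sum of currents leaving = 0; resistances in Ω):
  Node 2: (V_2 - 0)/510 + (V_2 - 24)/390 = 0
Collecting terms: 0.004525 × V_2 = 0.06154  =>  V_2 = 13.6 V
Part 1:
  Read off the nodal solution: V_2 = 13.6 V
Part 2:
  I_R2 = (V_1 - V_2)/R2 = (0 - 13.6)/510 = -0.02667 A
  Magnitude: I_R2 = 0.02667 A
Part 3:
  I_R2 = (V_1 - V_2)/R2 = (0 - 13.6)/510 = -0.02667 A
  P_R2 = I_R2² × R2 = (-0.02667)² × 510 = 0.3627 W
Part 4:
  Power in each resistor, P = (ΔV)²/R:
    P_R1 = (24 - 0)²/200 = 2.88 W
    P_R2 = (0 - 13.6)²/510 = 0.3627 W
    P_R3 = (24 - 13.6)²/390 = 0.2773 W
  P_total = P_R1 + P_R2 + P_R3 = 3.52 W

Final answers:
1. V_2 = 13.6 V
2. I_R2 = 0.02667 A
3. P_R2 = 0.3627 W
4. P_total = 3.52 W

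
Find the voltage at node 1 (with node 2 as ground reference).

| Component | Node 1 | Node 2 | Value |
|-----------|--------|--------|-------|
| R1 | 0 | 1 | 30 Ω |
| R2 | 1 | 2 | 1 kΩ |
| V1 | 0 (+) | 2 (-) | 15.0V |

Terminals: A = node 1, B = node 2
Nodal analysis, taking node 2 as the 0 V reference.
Source V1 fixes V_0 = 15 V.
KCL at each unknown node (sum of currents leaving = 0; resistances in Ω):
  Node 1: (V_1 - 15)/30 + (V_1 - 0)/1000 = 0
Collecting terms: 0.03433 × V_1 = 0.5  =>  V_1 = 14.56 V
The requested potential is V_1 = 14.56 V.

Final answer: V_1 = 14.56 V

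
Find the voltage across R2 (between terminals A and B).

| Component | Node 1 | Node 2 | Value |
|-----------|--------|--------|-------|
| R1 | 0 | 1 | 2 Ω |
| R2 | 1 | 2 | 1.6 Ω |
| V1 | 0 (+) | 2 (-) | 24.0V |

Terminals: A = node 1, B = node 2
R1 and R2 are in series across V1 (node 0 → node 1 → node 2), and the output A–B is taken across R2, so this is a voltage divider.
Series current: I = V1/(R1 + R2) = 24/(2 + 1.6) = 24/3.6 = 6.667 A
V_R2 = I × R2 = V1 × R2/(R1 + R2) = 24 × 1.6/3.6 = 10.67 V

Final answer: 10.67 V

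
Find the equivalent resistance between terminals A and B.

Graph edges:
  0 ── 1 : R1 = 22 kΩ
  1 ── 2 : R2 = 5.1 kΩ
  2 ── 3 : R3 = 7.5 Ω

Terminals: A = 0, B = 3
Reduce the network between node 0 (A) and node 3 (B) by series/parallel combination:
  Rs1 = R1 + R2 (series, joined only at node 1) = 22000 + 5100 = 27100 Ω
  Rs2 = R3 + Rs1 (series, joined only at node 2) = 7.5 + 27100 = 27110 Ω
R_eq = 27.11 kΩ

Final answer: 27.11 kΩ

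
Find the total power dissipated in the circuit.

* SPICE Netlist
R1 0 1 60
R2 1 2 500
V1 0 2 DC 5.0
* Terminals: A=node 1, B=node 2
Nodal analysis, taking node 2 as the 0 V reference.
Source V1 fixes V_0 = 5 V.
KCL at each unknown node (sum of currents leaving = 0; resistances in Ω):
  Node 1: (V_1 - 5)/60 + (V_1 - 0)/500 = 0
Collecting terms: 0.01867 × V_1 = 0.08333  =>  V_1 = 4.464 V
Power in each resistor, P = (ΔV)²/R:
  P_R1 = (5 - 4.464)²/60 = 0.004783 W
  P_R2 = (4.464 - 0)²/500 = 0.03986 W
P_total = P_R1 + P_R2 = 0.04464 W

Final answer: 0.04464 W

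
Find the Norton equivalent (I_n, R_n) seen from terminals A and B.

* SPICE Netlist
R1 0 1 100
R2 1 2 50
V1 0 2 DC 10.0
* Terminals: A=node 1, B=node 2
Find the Thévenin equivalent first; then I_n = V_th/R_th and R_n = R_th.
Step 1 — V_th is the open-circuit voltage V_A - V_B (nothing connected across the terminals).
Nodal analysis, taking node 2 as the 0 V reference.
Source V1 fixes V_0 = 10 V.
KCL at each unknown node (sum of currents leaving = 0; resistances in Ω):
  Node 1: (V_1 - 10)/100 + (V_1 - 0)/50 = 0
Collecting terms: 0.03 × V_1 = 0.1  =>  V_1 = 3.333 V
V_th = V_1 - V_2 = 3.333 - 0 = 3.333 V
Step 2 — R_th: zero the source — replace V1 by a short circuit (node 2 merges into node 0) — and find the resistance seen between A (node 1) and B (node 0).
Reduce the network between node 1 (A) and node 0 (B) by series/parallel combination:
  Rp1 = R1 ‖ R2 (parallel, both between nodes 0 and 1) = 1/(1/100 + 1/50) = 33.33 Ω
R_th = 33.33 Ω
I_n = V_th/R_th = 3.333/33.33 = 0.1 A, and R_n = R_th = 33.33 Ω

Final answer: I_n = 0.1 A, R_n = 33.33 Ω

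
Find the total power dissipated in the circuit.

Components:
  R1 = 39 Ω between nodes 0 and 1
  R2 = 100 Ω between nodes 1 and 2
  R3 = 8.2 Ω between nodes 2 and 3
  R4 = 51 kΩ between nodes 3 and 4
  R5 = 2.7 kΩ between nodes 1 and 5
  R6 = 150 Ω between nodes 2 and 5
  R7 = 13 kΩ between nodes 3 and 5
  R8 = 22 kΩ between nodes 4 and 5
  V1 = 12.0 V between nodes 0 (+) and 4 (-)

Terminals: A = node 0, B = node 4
Nodal analysis, taking node 4 as the 0 V reference.
Source V1 fixes V_0 = 12 V.
KCL at each unknown node (sum of currents leaving = 0; resistances in Ω):
  Node 1: (V_1 - 12)/39 + (V_1 - V_2)/100 + (V_1 - V_5)/2700 = 0
  Node 2: (V_2 - V_1)/100 + (V_2 - V_3)/8.2 + (V_2 - V_5)/150 = 0
  Node 3: (V_3 - V_2)/8.2 + (V_3 - 0)/51000 + (V_3 - V_5)/13000 = 0
  Node 5: (V_5 - V_1)/2700 + (V_5 - V_2)/150 + (V_5 - V_3)/13000 + (V_5 - 0)/22000 = 0
Collecting terms (coefficients in siemens):
  0.03601·V_1 - 0.01·V_2 - 0.0003704·V_5 = 0.3077
  0.1386·V_2 - 0.01·V_1 - 0.122·V_3 - 0.006667·V_5 = 0
  0.122·V_3 - 0.122·V_2 - 0.00007692·V_5 = 0
  0.007159·V_5 - 0.0003704·V_1 - 0.006667·V_2 - 0.00007692·V_3 = 0
Solving these 4 simultaneous equations (Gaussian elimination) gives:
  V_1 = 11.97 V, V_2 = 11.9 V, V_3 = 11.9 V, V_5 = 11.83 V
Power in each resistor, P = (ΔV)²/R:
  P_R1 = (12 - 11.97)²/39 = 0.00002317 W
  P_R2 = (11.97 - 11.9)²/100 = 0.0000515 W
  P_R3 = (11.9 - 11.9)²/8.2 = 0.000000467 W
  P_R4 = (11.9 - 0)²/51000 = 0.002775 W
  P_R5 = (11.97 - 11.83)²/2700 = 0.000007639 W
  P_R6 = (11.9 - 11.83)²/150 = 0.00003442 W
  P_R7 = (11.9 - 11.83)²/13000 = 0.0000003758 W
  P_R8 = (0 - 11.83)²/22000 = 0.006357 W
P_total = P_R1 + P_R2 + P_R3 + P_R4 + P_R5 + P_R6 + P_R7 + P_R8 = 0.00925 W

Final answer: 0.00925 W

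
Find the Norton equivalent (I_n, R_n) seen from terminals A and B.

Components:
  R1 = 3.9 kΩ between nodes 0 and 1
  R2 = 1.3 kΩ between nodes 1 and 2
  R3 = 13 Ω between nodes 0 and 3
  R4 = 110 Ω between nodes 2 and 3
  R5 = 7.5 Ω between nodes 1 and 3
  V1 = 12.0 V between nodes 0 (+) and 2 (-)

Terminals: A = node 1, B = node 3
Find the Thévenin equivalent first; then I_n = V_th/R_th and R_n = R_th.
Step 1 — V_th is the open-circuit voltage V_A - V_B (nothing connected across the terminals).
Nodal analysis, taking node 2 as the 0 V reference.
Source V1 fixes V_0 = 12 V.
KCL at each unknown node (sum of currents leaving = 0; resistances in Ω):
  Node 1: (V_1 - 12)/3900 + (V_1 - 0)/1300 + (V_1 - V_3)/7.5 = 0
  Node 3: (V_3 - 12)/13 + (V_3 - 0)/110 + (V_3 - V_1)/7.5 = 0
Collecting terms (coefficients in siemens):
  0.1344·V_1 - 0.1333·V_3 = 0.003077
  0.2193·V_3 - 0.1333·V_1 = 0.9231
Determinant D = (0.1344)(0.2193) - (-0.1333)(-0.1333) = 0.01169
V_1 = [(0.003077)(0.2193) - (-0.1333)(0.9231)]/D = 10.58 V
V_3 = [(0.1344)(0.9231) - (0.003077)(-0.1333)]/D = 10.64 V
V_th = V_1 - V_3 = 10.58 - 10.64 = -0.05833 V
Step 2 — R_th: zero the source — replace V1 by a short circuit (node 2 merges into node 0) — and find the resistance seen between A (node 1) and B (node 3).
Reduce the network between node 1 (A) and node 3 (B) by series/parallel combination:
  Rp1 = R1 ‖ R2 (parallel, both between nodes 0 and 1) = 1/(1/3900 + 1/1300) = 975 Ω
  Rp2 = R3 ‖ R4 (parallel, both between nodes 0 and 3) = 1/(1/13 + 1/110) = 11.63 Ω
  Rs1 = Rp1 + Rp2 (series, joined only at node 0) = 975 + 11.63 = 986.6 Ω
  Rp3 = R5 ‖ Rs1 (parallel, both between nodes 1 and 3) = 1/(1/7.5 + 1/986.6) = 7.443 Ω
R_th = 7.443 Ω
I_n = V_th/R_th = -0.05833/7.443 = -0.007837 A, and R_n = R_th = 7.443 Ω

Final answer: I_n = -0.007837 A, R_n = 7.443 Ω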